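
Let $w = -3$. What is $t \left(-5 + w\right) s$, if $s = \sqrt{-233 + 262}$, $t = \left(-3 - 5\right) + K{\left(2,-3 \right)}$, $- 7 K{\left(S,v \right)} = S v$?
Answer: $\frac{400 \sqrt{29}}{7} \approx 307.72$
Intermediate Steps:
$K{\left(S,v \right)} = - \frac{S v}{7}$
$t = - \frac{50}{7}$ ($t = \left(-3 - 5\right) - \frac{2}{7} \left(-3\right) = -8 + \frac{6}{7} = - \frac{50}{7} \approx -7.1429$)
$s = \sqrt{29} \approx 5.3852$
$t \left(-5 + w\right) s = - \frac{50 \left(-5 - 3\right)}{7} \sqrt{29} = \left(- \frac{50}{7}\right) \left(-8\right) \sqrt{29} = \frac{400 \sqrt{29}}{7}$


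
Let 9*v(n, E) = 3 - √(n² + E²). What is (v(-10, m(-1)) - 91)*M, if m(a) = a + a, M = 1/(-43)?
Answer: 272/129 + 2*√26/387 ≈ 2.1349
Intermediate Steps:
M = -1/43 ≈ -0.023256
m(a) = 2*a
v(n, E) = ⅓ - √(E² + n²)/9 (v(n, E) = (3 - √(n² + E²))/9 = (3 - √(E² + n²))/9 = ⅓ - √(E² + n²)/9)
(v(-10, m(-1)) - 91)*M = ((⅓ - √((2*(-1))² + (-10)²)/9) - 91)*(-1/43) = ((⅓ - √((-2)² + 100)/9) - 91)*(-1/43) = ((⅓ - √(4 + 100)/9) - 91)*(-1/43) = ((⅓ - 2*√26/9) - 91)*(-1/43) = (-272/3 - 2*√26/9)*(-1/43) = 272/129 + 2*√26/387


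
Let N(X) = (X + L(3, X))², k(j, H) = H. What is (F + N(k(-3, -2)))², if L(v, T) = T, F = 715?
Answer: 534361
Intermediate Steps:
N(X) = 4*X² (N(X) = (X + X)² = (2*X)² = 4*X²)
(F + N(k(-3, -2)))² = (715 + 4*(-2)²)² = (715 + 4*4)² = (715 + 16)² = 731² = 534361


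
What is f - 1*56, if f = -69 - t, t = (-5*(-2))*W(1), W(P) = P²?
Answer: -135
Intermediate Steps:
t = 10 (t = -5*(-2)*1² = 10*1 = 10)
f = -79 (f = -69 - 1*10 = -69 - 10 = -79)
f - 1*56 = -79 - 1*56 = -79 - 56 = -135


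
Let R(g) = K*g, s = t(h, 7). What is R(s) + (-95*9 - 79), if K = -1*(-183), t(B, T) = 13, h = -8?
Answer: 1445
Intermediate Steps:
s = 13
K = 183
R(g) = 183*g
R(s) + (-95*9 - 79) = 183*13 + (-95*9 - 79) = 2379 + (-855 - 79) = 2379 - 934 = 1445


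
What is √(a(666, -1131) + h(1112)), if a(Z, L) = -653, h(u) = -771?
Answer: 4*I*√89 ≈ 37.736*I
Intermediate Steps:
√(a(666, -1131) + h(1112)) = √(-653 - 771) = √(-1424) = 4*I*√89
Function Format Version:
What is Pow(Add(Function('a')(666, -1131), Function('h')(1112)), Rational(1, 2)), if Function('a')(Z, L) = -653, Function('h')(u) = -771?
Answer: Mul(4, I, Pow(89, Rational(1, 2))) ≈ Mul(37.736, I)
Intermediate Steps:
Pow(Add(Function('a')(666, -1131), Function('h')(1112)), Rational(1, 2)) = Pow(Add(-653, -771), Rational(1, 2)) = Pow(-1424, Rational(1, 2)) = Mul(4, I, Pow(89, Rational(1, 2)))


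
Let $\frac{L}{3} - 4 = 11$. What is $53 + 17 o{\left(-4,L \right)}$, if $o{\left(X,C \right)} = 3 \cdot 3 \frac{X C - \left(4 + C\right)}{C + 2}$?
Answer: $- \frac{32546}{47} \approx -692.47$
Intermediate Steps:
$L = 45$ ($L = 12 + 3 \cdot 11 = 12 + 33 = 45$)
$o{\left(X,C \right)} = \frac{9 \left(-4 - C + C X\right)}{2 + C}$ ($o{\left(X,C \right)} = 9 \frac{C X - \left(4 + C\right)}{2 + C} = 9 \frac{-4 - C + C X}{2 + C} = \frac{9 \left(-4 - C + C X\right)}{2 + C}$)
$53 + 17 o{\left(-4,L \right)} = 53 + 17 \frac{9 \left(-4 - 45 + 45 \left(-4\right)\right)}{2 + 45} = 53 + 17 \frac{9 \left(-4 - 45 - 180\right)}{47} = 53 + 17 \cdot 9 \cdot \frac{1}{47} \left(-229\right) = 53 + 17 \left(- \frac{2061}{47}\right) = 53 - \frac{35037}{47} = - \frac{32546}{47}$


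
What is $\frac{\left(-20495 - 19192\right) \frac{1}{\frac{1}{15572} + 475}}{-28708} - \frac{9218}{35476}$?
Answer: $- \frac{80644464604845}{313880550379942} \approx -0.25693$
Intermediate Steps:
$\frac{\left(-20495 - 19192\right) \frac{1}{\frac{1}{15572} + 475}}{-28708} - \frac{9218}{35476} = - \frac{39687}{\frac{1}{15572} + 475} \left(- \frac{1}{28708}\right) - \frac{4609}{17738} = - \frac{39687}{\frac{7396701}{15572}} \left(- \frac{1}{28708}\right) - \frac{4609}{17738} = \left(-39687\right) \frac{15572}{7396701} \left(- \frac{1}{28708}\right) - \frac{4609}{17738} = \left(- \frac{206001988}{2465567}\right) \left(- \frac{1}{28708}\right) - \frac{4609}{17738} = \frac{51500497}{17695374359} - \frac{4609}{17738} = - \frac{80644464604845}{313880550379942}$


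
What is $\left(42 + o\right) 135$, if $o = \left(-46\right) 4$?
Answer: $-19170$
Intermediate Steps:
$o = -184$
$\left(42 + o\right) 135 = \left(42 - 184\right) 135 = \left(-142\right) 135 = -19170$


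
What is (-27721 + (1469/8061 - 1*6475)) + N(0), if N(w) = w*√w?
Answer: -275652487/8061 ≈ -34196.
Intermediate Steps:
N(w) = w^(3/2)
(-27721 + (1469/8061 - 1*6475)) + N(0) = (-27721 + (1469/8061 - 1*6475)) + 0^(3/2) = (-27721 + (1469*(1/8061) - 6475)) + 0 = (-27721 + (1469/8061 - 6475)) + 0 = (-27721 - 52193506/8061) + 0 = -275652487/8061 + 0 = -275652487/8061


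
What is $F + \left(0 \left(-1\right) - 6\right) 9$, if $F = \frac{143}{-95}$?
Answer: $- \frac{5273}{95} \approx -55.505$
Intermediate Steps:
$F = - \frac{143}{95}$ ($F = 143 \left(- \frac{1}{95}\right) = - \frac{143}{95} \approx -1.5053$)
$F + \left(0 \left(-1\right) - 6\right) 9 = - \frac{143}{95} + \left(0 \left(-1\right) - 6\right) 9 = - \frac{143}{95} + \left(0 - 6\right) 9 = - \frac{143}{95} - 54 = - \frac{5273}{95}$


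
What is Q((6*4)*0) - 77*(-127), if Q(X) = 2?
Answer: 9781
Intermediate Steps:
Q((6*4)*0) - 77*(-127) = 2 - 77*(-127) = 2 + 9779 = 9781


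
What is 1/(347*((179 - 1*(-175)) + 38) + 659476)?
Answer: 1/795500 ≈ 1.2571e-6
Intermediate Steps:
1/(347*((179 - 1*(-175)) + 38) + 659476) = 1/(347*((179 + 175) + 38) + 659476) = 1/(347*(354 + 38) + 659476) = 1/(347*392 + 659476) = 1/(136024 + 659476) = 1/795500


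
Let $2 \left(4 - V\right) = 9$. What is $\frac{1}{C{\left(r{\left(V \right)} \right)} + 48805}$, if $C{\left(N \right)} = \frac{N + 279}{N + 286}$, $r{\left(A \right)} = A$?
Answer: $\frac{571}{27868212} \approx 2.0489 \cdot 10^{-5}$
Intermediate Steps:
$V = - \frac{1}{2}$ ($V = 4 - \frac{9}{2} = - \frac{1}{2} \approx -0.5$)
$C{\left(N \right)} = \frac{279 + N}{286 + N}$
$\frac{1}{C{\left(r{\left(V \right)} \right)} + 48805} = \frac{1}{\frac{279 - \frac{1}{2}}{286 - \frac{1}{2}} + 48805} = \frac{1}{\frac{1}{\frac{571}{2}} \cdot \frac{557}{2} + 48805} = \frac{1}{\frac{2}{571} \cdot \frac{557}{2} + 48805} = \frac{1}{\frac{557}{571} + 48805} = \frac{1}{\frac{27868212}{571}} = \frac{571}{27868212}$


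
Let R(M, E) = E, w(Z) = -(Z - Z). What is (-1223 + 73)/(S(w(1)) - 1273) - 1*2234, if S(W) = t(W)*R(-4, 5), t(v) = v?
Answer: -2842732/1273 ≈ -2233.1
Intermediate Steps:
w(Z) = 0 (w(Z) = -1*0 = 0)
S(W) = 5*W (S(W) = W*5 = 5*W)
(-1223 + 73)/(S(w(1)) - 1273) - 1*2234 = (-1223 + 73)/(5*0 - 1273) - 1*2234 = -1150/(0 - 1273) - 2234 = -1150/(-1273) - 2234 = -1150*(-1/1273) - 2234 = 1150/1273 - 2234 = -2842732/1273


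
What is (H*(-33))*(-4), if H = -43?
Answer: -5676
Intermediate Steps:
(H*(-33))*(-4) = -43*(-33)*(-4) = 1419*(-4) = -5676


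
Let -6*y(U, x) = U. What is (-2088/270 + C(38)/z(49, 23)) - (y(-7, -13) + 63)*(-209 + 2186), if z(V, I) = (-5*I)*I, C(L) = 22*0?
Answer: -3805957/30 ≈ -1.2687e+5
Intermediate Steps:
y(U, x) = -U/6
C(L) = 0
z(V, I) = -5*I²
(-2088/270 + C(38)/z(49, 23)) - (y(-7, -13) + 63)*(-209 + 2186) = (-2088/270 + 0/((-5*23²))) - (-⅙*(-7) + 63)*(-209 + 2186) = (-2088*1/270 + 0/((-5*529))) - (7/6 + 63)*1977 = (-116/15 + 0/(-2645)) - 385*1977/6 = (-116/15 + 0*(-1/2645)) - 1*253715/2 = (-116/15 + 0) - 253715/2 = -116/15 - 253715/2 = -3805957/30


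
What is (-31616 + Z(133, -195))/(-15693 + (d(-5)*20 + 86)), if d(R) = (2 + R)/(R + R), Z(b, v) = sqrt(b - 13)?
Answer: 31616/15601 - 2*sqrt(30)/15601 ≈ 2.0258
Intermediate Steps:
Z(b, v) = sqrt(-13 + b)
d(R) = (2 + R)/(2*R) (d(R) = (2 + R)/((2*R)) = (2 + R)*(1/(2*R)) = (2 + R)/(2*R))
(-31616 + Z(133, -195))/(-15693 + (d(-5)*20 + 86)) = (-31616 + sqrt(-13 + 133))/(-15693 + (((1/2)*(2 - 5)/(-5))*20 + 86)) = (-31616 + sqrt(120))/(-15693 + (((1/2)*(-1/5)*(-3))*20 + 86)) = (-31616 + 2*sqrt(30))/(-15693 + ((3/10)*20 + 86)) = (-31616 + 2*sqrt(30))/(-15693 + (6 + 86)) = (-31616 + 2*sqrt(30))/(-15693 + 92) = (-31616 + 2*sqrt(30))/(-15601) = (-31616 + 2*sqrt(30))*(-1/15601) = 31616/15601 - 2*sqrt(30)/15601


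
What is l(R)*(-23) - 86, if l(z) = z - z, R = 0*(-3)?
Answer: -86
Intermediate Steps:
R = 0
l(z) = 0
l(R)*(-23) - 86 = 0*(-23) - 86 = 0 - 86 = -86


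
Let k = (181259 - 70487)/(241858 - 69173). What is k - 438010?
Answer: -75637646078/172685 ≈ -4.3801e+5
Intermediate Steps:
k = 110772/172685 ≈ 0.64147
k - 438010 = 110772/172685 - 438010 = -75637646078/172685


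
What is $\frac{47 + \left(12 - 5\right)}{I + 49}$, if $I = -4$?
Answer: $\frac{6}{5} \approx 1.2$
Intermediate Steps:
$\frac{47 + \left(12 - 5\right)}{I + 49} = \frac{47 + \left(12 - 5\right)}{-4 + 49} = \frac{47 + 7}{45} = \frac{1}{45} \cdot 54 = \frac{6}{5}$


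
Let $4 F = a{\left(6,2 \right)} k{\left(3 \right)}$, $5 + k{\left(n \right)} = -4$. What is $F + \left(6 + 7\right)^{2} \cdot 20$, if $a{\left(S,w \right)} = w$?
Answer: $\frac{6751}{2} \approx 3375.5$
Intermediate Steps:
$k{\left(n \right)} = -9$ ($k{\left(n \right)} = -5 - 4 = -9$)
$F = - \frac{9}{2}$ ($F = \frac{2 \left(-9\right)}{4} = \frac{1}{4} \left(-18\right) = - \frac{9}{2} \approx -4.5$)
$F + \left(6 + 7\right)^{2} \cdot 20 = - \frac{9}{2} + \left(6 + 7\right)^{2} \cdot 20 = - \frac{9}{2} + 13^{2} \cdot 20 = - \frac{9}{2} + 169 \cdot 20 = - \frac{9}{2} + 3380 = \frac{6751}{2}$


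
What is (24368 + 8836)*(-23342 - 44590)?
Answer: -2255614128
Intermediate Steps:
(24368 + 8836)*(-23342 - 44590) = 33204*(-67932) = -2255614128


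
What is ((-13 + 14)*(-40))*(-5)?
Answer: 200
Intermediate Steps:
((-13 + 14)*(-40))*(-5) = (1*(-40))*(-5) = -40*(-5) = 200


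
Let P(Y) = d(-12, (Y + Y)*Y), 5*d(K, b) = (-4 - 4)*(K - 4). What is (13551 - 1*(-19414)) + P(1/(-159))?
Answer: 164953/5 ≈ 32991.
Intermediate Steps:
d(K, b) = 32/5 - 8*K/5 (d(K, b) = ((-4 - 4)*(K - 4))/5 = (-8*(-4 + K))/5 = (32 - 8*K)/5 = 32/5 - 8*K/5)
P(Y) = 128/5 (P(Y) = 32/5 - 8/5*(-12) = 32/5 + 96/5 = 128/5)
(13551 - 1*(-19414)) + P(1/(-159)) = (13551 - 1*(-19414)) + 128/5 = (13551 + 19414) + 128/5 = 32965 + 128/5 = 164953/5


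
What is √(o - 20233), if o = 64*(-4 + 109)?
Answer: I*√13513 ≈ 116.25*I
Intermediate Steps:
o = 6720 (o = 64*105 = 6720)
√(o - 20233) = √(6720 - 20233) = √(-13513) = I*√13513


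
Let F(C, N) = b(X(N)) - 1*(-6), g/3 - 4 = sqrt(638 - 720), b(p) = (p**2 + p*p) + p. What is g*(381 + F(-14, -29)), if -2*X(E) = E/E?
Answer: 4644 + 1161*I*sqrt(82) ≈ 4644.0 + 10513.0*I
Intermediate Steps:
X(E) = -1/2 (X(E) = -E/(2*E) = -1/2*1 = -1/2)
b(p) = p + 2*p**2 (b(p) = (p**2 + p**2) + p = 2*p**2 + p = p + 2*p**2)
g = 12 + 3*I*sqrt(82) (g = 12 + 3*sqrt(638 - 720) = 12 + 3*sqrt(-82) = 12 + 3*(I*sqrt(82)) = 12 + 3*I*sqrt(82) ≈ 12.0 + 27.166*I)
F(C, N) = 6 (F(C, N) = -(1 + 2*(-1/2))/2 - 1*(-6) = -(1 - 1)/2 + 6 = -1/2*0 + 6 = 0 + 6 = 6)
g*(381 + F(-14, -29)) = (12 + 3*I*sqrt(82))*(381 + 6) = (12 + 3*I*sqrt(82))*387 = 4644 + 1161*I*sqrt(82)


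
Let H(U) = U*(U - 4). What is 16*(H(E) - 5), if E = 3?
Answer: -128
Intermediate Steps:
H(U) = U*(-4 + U)
16*(H(E) - 5) = 16*(3*(-4 + 3) - 5) = 16*(3*(-1) - 5) = 16*(-3 - 5) = 16*(-8) = -128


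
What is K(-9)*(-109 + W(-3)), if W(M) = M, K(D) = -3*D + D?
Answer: -2016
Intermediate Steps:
K(D) = -2*D
K(-9)*(-109 + W(-3)) = (-2*(-9))*(-109 - 3) = 18*(-112) = -2016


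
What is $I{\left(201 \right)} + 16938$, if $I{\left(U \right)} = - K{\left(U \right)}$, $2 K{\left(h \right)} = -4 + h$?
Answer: $\frac{33679}{2} \approx 16840.0$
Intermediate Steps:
$K{\left(h \right)} = -2 + \frac{h}{2}$ ($K{\left(h \right)} = \frac{-4 + h}{2} = -2 + \frac{h}{2}$)
$I{\left(U \right)} = 2 - \frac{U}{2}$ ($I{\left(U \right)} = - (-2 + \frac{U}{2}) = 2 - \frac{U}{2}$)
$I{\left(201 \right)} + 16938 = \left(2 - \frac{201}{2}\right) + 16938 = - \frac{197}{2} + 16938 = \frac{33679}{2}$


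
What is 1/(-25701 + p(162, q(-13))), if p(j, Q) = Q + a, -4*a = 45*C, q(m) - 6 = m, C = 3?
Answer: -4/102967 ≈ -3.8847e-5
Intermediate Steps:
q(m) = 6 + m
a = -135/4 (a = -45*3/4 = -¼*135 = -135/4 ≈ -33.750)
p(j, Q) = -135/4 + Q (p(j, Q) = Q - 135/4 = -135/4 + Q)
1/(-25701 + p(162, q(-13))) = 1/(-25701 + (-135/4 + (6 - 13))) = 1/(-25701 + (-135/4 - 7)) = 1/(-25701 - 163/4) = 1/(-102967/4) = -4/102967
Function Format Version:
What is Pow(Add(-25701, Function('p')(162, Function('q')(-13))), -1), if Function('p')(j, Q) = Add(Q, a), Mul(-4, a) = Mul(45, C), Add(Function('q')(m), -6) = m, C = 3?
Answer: Rational(-4, 102967) ≈ -3.8847e-5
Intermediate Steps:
Function('q')(m) = Add(6, m)
a = Rational(-135, 4) (a = Mul(Rational(-1, 4), Mul(45, 3)) = Mul(Rational(-1, 4), 135) = Rational(-135, 4) ≈ -33.750)
Function('p')(j, Q) = Add(Rational(-135, 4), Q) (Function('p')(j, Q) = Add(Q, Rational(-135, 4)) = Add(Rational(-135, 4), Q))
Pow(Add(-25701, Function('p')(162, Function('q')(-13))), -1) = Pow(Add(-25701, Add(Rational(-135, 4), Add(6, -13))), -1) = Pow(Add(-25701, Add(Rational(-135, 4), -7)), -1) = Pow(Add(-25701, Rational(-163, 4)), -1) = Pow(Rational(-102967, 4), -1) = Rational(-4, 102967)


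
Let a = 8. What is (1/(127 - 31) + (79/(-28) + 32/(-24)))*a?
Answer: -2785/84 ≈ -33.155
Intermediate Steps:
(1/(127 - 31) + (79/(-28) + 32/(-24)))*a = (1/(127 - 31) + (79/(-28) + 32/(-24)))*8 = (1/96 + (79*(-1/28) + 32*(-1/24)))*8 = (1/96 + (-79/28 - 4/3))*8 = (1/96 - 349/84)*8 = -2785/672*8 = -2785/84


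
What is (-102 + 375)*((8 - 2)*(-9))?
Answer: -14742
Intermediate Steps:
(-102 + 375)*((8 - 2)*(-9)) = 273*(6*(-9)) = 273*(-54) = -14742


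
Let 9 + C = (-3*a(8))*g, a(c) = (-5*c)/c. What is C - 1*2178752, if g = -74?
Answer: -2179871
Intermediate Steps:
a(c) = -5
C = -1119 (C = -9 - 3*(-5)*(-74) = -9 + 15*(-74) = -9 - 1110 = -1119)
C - 1*2178752 = -1119 - 1*2178752 = -1119 - 2178752 = -2179871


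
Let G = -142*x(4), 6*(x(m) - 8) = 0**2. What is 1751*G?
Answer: -1989136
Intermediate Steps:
x(m) = 8 (x(m) = 8 + (1/6)*0**2 = 8 + (1/6)*0 = 8 + 0 = 8)
G = -1136 (G = -142*8 = -1136)
1751*G = 1751*(-1136) = -1989136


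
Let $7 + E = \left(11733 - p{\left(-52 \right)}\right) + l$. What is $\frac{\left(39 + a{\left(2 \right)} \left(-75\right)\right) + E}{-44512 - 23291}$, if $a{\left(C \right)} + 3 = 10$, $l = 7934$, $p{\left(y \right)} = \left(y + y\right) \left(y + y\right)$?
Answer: $- \frac{2786}{22601} \approx -0.12327$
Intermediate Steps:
$p{\left(y \right)} = 4 y^{2}$ ($p{\left(y \right)} = 2 y 2 y = 4 y^{2}$)
$a{\left(C \right)} = 7$ ($a{\left(C \right)} = -3 + 10 = 7$)
$E = 8844$ ($E = -7 + \left(\left(11733 - 4 \left(-52\right)^{2}\right) + 7934\right) = -7 + \left(\left(11733 - 4 \cdot 2704\right) + 7934\right) = -7 + \left(\left(11733 - 10816\right) + 7934\right) = -7 + \left(917 + 7934\right) = -7 + 8851 = 8844$)
$\frac{\left(39 + a{\left(2 \right)} \left(-75\right)\right) + E}{-44512 - 23291} = \frac{\left(39 + 7 \left(-75\right)\right) + 8844}{-44512 - 23291} = \frac{\left(39 - 525\right) + 8844}{-67803} = \left(-486 + 8844\right) \left(- \frac{1}{67803}\right) = 8358 \left(- \frac{1}{67803}\right) = - \frac{2786}{22601}$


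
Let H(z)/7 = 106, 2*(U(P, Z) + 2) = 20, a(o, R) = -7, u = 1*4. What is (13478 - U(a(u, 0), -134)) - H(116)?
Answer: 12728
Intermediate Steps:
u = 4
U(P, Z) = 8 (U(P, Z) = -2 + (1/2)*20 = -2 + 10 = 8)
H(z) = 742 (H(z) = 7*106 = 742)
(13478 - U(a(u, 0), -134)) - H(116) = (13478 - 1*8) - 1*742 = (13478 - 8) - 742 = 13470 - 742 = 12728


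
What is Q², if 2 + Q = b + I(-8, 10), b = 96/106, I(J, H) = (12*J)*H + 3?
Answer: 2578506841/2809 ≈ 9.1795e+5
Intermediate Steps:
I(J, H) = 3 + 12*H*J (I(J, H) = 12*H*J + 3 = 3 + 12*H*J)
b = 48/53 (b = 96*(1/106) = 48/53 ≈ 0.90566)
Q = -50779/53 (Q = -2 + (48/53 + (3 + 12*10*(-8))) = -2 + (48/53 + (3 - 960)) = -2 + (48/53 - 957) = -2 - 50673/53 = -50779/53 ≈ -958.09)
Q² = (-50779/53)² = 2578506841/2809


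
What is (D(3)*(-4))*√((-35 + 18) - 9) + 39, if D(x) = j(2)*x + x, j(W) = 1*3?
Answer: 39 - 48*I*√26 ≈ 39.0 - 244.75*I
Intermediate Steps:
j(W) = 3
D(x) = 4*x (D(x) = 3*x + x = 4*x)
(D(3)*(-4))*√((-35 + 18) - 9) + 39 = ((4*3)*(-4))*√((-35 + 18) - 9) + 39 = (12*(-4))*√(-17 - 9) + 39 = -48*I*√26 + 39 = 39 - 48*I*√26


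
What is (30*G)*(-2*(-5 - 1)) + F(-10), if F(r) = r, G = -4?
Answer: -1450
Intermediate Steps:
(30*G)*(-2*(-5 - 1)) + F(-10) = (30*(-4))*(-2*(-5 - 1)) - 10 = -(-240)*(-6) - 10 = -120*12 - 10 = -1440 - 10 = -1450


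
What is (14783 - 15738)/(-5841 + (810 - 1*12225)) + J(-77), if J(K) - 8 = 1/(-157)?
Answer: 21806215/2709192 ≈ 8.0490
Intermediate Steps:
J(K) = 1255/157 (J(K) = 8 + 1/(-157) = 8 - 1/157 = 1255/157)
(14783 - 15738)/(-5841 + (810 - 1*12225)) + J(-77) = (14783 - 15738)/(-5841 + (810 - 1*12225)) + 1255/157 = -955/(-5841 + (810 - 12225)) + 1255/157 = -955/(-5841 - 11415) + 1255/157 = -955/(-17256) + 1255/157 = -955*(-1/17256) + 1255/157 = 955/17256 + 1255/157 = 21806215/2709192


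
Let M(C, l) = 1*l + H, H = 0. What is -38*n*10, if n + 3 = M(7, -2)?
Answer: 1900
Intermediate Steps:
M(C, l) = l (M(C, l) = 1*l + 0 = l + 0 = l)
n = -5 (n = -3 - 2 = -5)
-38*n*10 = -38*(-5)*10 = 190*10 = 1900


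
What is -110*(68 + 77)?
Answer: -15950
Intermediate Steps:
-110*(68 + 77) = -110*145 = -15950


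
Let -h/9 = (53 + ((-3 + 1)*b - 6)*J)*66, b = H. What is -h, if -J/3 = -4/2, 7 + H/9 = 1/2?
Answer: 427086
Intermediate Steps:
H = -117/2 (H = -63 + 9/2 = -117/2 ≈ -58.500)
b = -117/2 ≈ -58.500
J = 6 (J = -(-12)/2 = -3*(-2) = 6)
h = -427086 (h = -9*(53 + ((-3 + 1)*(-117/2) - 6)*6)*66 = -9*(53 + (-2*(-117/2) - 6)*6)*66 = -9*(53 + (117 - 6)*6)*66 = -9*(53 + 111*6)*66 = -9*(53 + 666)*66 = -6471*66 = -9*47454 = -427086)
-h = -1*(-427086) = 427086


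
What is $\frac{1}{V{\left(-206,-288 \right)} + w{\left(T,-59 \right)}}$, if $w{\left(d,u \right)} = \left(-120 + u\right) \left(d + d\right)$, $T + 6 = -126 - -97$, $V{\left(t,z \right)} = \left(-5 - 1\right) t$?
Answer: $\frac{1}{13766} \approx 7.2643 \cdot 10^{-5}$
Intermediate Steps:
$V{\left(t,z \right)} = - 6 t$
$T = -35$ ($T = -6 - 29 = -35$)
$w{\left(d,u \right)} = 2 d \left(-120 + u\right)$ ($w{\left(d,u \right)} = \left(-120 + u\right) 2 d = 2 d \left(-120 + u\right)$)
$\frac{1}{V{\left(-206,-288 \right)} + w{\left(T,-59 \right)}} = \frac{1}{\left(-6\right) \left(-206\right) + 2 \left(-35\right) \left(-120 - 59\right)} = \frac{1}{1236 + 2 \left(-35\right) \left(-179\right)} = \frac{1}{1236 + 12530} = \frac{1}{13766}$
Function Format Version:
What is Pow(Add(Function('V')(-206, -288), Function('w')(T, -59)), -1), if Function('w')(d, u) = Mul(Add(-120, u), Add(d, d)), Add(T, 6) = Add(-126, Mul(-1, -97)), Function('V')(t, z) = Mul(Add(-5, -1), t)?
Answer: Rational(1, 13766) ≈ 7.2643e-5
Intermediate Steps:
Function('V')(t, z) = Mul(-6, t)
T = -35 (T = Add(-6, Add(-126, Mul(-1, -97))) = Add(-6, Add(-126, 97)) = Add(-6, -29) = -35)
Function('w')(d, u) = Mul(2, d, Add(-120, u)) (Function('w')(d, u) = Mul(Add(-120, u), Mul(2, d)) = Mul(2, d, Add(-120, u)))
Pow(Add(Function('V')(-206, -288), Function('w')(T, -59)), -1) = Pow(Add(Mul(-6, -206), Mul(2, -35, Add(-120, -59))), -1) = Pow(Add(1236, Mul(2, -35, -179)), -1) = Pow(Add(1236, 12530), -1) = Pow(13766, -1) = Rational(1, 13766)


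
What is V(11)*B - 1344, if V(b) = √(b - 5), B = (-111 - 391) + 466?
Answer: -1344 - 36*√6 ≈ -1432.2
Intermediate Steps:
B = -36 (B = -502 + 466 = -36)
V(b) = √(-5 + b)
V(11)*B - 1344 = √(-5 + 11)*(-36) - 1344 = √6*(-36) - 1344 = -36*√6 - 1344 = -1344 - 36*√6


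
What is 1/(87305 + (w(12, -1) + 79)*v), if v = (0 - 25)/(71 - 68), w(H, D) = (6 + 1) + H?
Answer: 3/259465 ≈ 1.1562e-5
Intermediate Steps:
w(H, D) = 7 + H
v = -25/3 ≈ -8.3333
1/(87305 + (w(12, -1) + 79)*v) = 1/(87305 + ((7 + 12) + 79)*(-25/3)) = 1/(87305 + (19 + 79)*(-25/3)) = 1/(87305 + 98*(-25/3)) = 1/(87305 - 2450/3) = 1/(259465/3) = 3/259465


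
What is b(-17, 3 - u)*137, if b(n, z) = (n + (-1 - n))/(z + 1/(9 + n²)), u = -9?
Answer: -40826/3577 ≈ -11.413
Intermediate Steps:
b(n, z) = -1/(z + 1/(9 + n²))
b(-17, 3 - u)*137 = ((-9 - 1*(-17)²)/(1 + 9*(3 - 1*(-9)) + (3 - 1*(-9))*(-17)²))*137 = ((-9 - 1*289)/(1 + 9*(3 + 9) + (3 + 9)*289))*137 = ((-9 - 289)/(1 + 9*12 + 12*289))*137 = (-298/(1 + 108 + 3468))*137 = (-298/3577)*137 = ((1/3577)*(-298))*137 = -298/3577*137 = -40826/3577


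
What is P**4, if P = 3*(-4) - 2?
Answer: 38416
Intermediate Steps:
P = -14 (P = -12 - 2 = -14)
P**4 = (-14)**4 = 38416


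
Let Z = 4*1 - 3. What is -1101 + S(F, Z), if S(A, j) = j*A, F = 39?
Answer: -1062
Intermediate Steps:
Z = 1 (Z = 4 - 3 = 1)
S(A, j) = A*j
-1101 + S(F, Z) = -1101 + 39*1 = -1101 + 39 = -1062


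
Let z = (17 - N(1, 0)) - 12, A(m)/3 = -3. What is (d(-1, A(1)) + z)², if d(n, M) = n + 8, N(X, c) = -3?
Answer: 225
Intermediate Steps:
A(m) = -9 (A(m) = 3*(-3) = -9)
z = 8 (z = (17 - 1*(-3)) - 12 = (17 + 3) - 12 = 20 - 12 = 8)
d(n, M) = 8 + n
(d(-1, A(1)) + z)² = ((8 - 1) + 8)² = (7 + 8)² = 15² = 225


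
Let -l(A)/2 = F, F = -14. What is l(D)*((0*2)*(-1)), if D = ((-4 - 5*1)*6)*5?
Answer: 0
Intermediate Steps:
D = -270 (D = ((-4 - 5)*6)*5 = -9*6*5 = -54*5 = -270)
l(A) = 28 (l(A) = -2*(-14) = 28)
l(D)*((0*2)*(-1)) = 28*((0*2)*(-1)) = 28*(0*(-1)) = 28*0 = 0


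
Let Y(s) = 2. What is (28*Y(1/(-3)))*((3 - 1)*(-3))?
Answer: -336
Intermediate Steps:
(28*Y(1/(-3)))*((3 - 1)*(-3)) = (28*2)*((3 - 1)*(-3)) = 56*(2*(-3)) = 56*(-6) = -336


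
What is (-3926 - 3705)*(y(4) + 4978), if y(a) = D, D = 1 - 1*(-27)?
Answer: -38200786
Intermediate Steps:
D = 28 (D = 1 + 27 = 28)
y(a) = 28
(-3926 - 3705)*(y(4) + 4978) = (-3926 - 3705)*(28 + 4978) = -7631*5006 = -38200786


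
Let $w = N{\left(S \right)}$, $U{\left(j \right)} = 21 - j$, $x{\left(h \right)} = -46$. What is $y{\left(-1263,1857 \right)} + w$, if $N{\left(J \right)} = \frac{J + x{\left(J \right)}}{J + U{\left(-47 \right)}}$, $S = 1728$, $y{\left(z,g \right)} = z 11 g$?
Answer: $- \frac{23167771457}{898} \approx -2.5799 \cdot 10^{7}$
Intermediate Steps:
$y{\left(z,g \right)} = 11 g z$ ($y{\left(z,g \right)} = 11 z g = 11 g z$)
$N{\left(J \right)} = \frac{-46 + J}{68 + J}$ ($N{\left(J \right)} = \frac{J - 46}{J + \left(21 - -47\right)} = \frac{-46 + J}{J + \left(21 + 47\right)} = \frac{-46 + J}{J + 68} = \frac{-46 + J}{68 + J}$)
$w = \frac{841}{898}$ ($w = \frac{-46 + 1728}{68 + 1728} = \frac{1}{1796} \cdot 1682 = \frac{841}{898} \approx 0.93653$)
$y{\left(-1263,1857 \right)} + w = 11 \cdot 1857 \left(-1263\right) + \frac{841}{898} = -25799301 + \frac{841}{898} = - \frac{23167771457}{898}$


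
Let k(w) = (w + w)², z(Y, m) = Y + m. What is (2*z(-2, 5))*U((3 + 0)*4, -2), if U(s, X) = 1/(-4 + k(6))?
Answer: 3/70 ≈ 0.042857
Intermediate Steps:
k(w) = 4*w² (k(w) = (2*w)² = 4*w²)
U(s, X) = 1/140 (U(s, X) = 1/(-4 + 4*6²) = 1/(-4 + 4*36) = 1/(-4 + 144) = 1/140)
(2*z(-2, 5))*U((3 + 0)*4, -2) = (2*(-2 + 5))*(1/140) = (2*3)*(1/140) = 6*(1/140) = 3/70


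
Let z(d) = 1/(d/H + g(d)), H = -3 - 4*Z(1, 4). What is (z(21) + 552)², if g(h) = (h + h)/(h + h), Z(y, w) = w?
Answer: 1177225/4 ≈ 2.9431e+5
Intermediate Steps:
g(h) = 1 (g(h) = (2*h)/((2*h)) = (2*h)*(1/(2*h)) = 1)
H = -19 (H = -3 - 4*4 = -3 - 16 = -19)
z(d) = 1/(1 - d/19) (z(d) = 1/(d/(-19) + 1) = 1/(d*(-1/19) + 1) = 1/(-d/19 + 1) = 1/(1 - d/19))
(z(21) + 552)² = (-19/(-19 + 21) + 552)² = (-19/2 + 552)² = (1085/2)² = 1177225/4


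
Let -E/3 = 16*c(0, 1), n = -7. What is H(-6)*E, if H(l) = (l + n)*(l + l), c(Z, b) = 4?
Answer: -29952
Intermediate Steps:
H(l) = 2*l*(-7 + l) (H(l) = (l - 7)*(l + l) = (-7 + l)*(2*l) = 2*l*(-7 + l))
E = -192 (E = -48*4 = -3*64 = -192)
H(-6)*E = (2*(-6)*(-7 - 6))*(-192) = (2*(-6)*(-13))*(-192) = 156*(-192) = -29952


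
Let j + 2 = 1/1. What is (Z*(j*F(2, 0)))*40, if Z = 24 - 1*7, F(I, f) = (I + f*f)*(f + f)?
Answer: 0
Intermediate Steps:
j = -1 (j = -2 + 1/1 = -2 + 1 = -1)
F(I, f) = 2*f*(I + f**2) (F(I, f) = (I + f**2)*(2*f) = 2*f*(I + f**2))
Z = 17 (Z = 24 - 7 = 17)
(Z*(j*F(2, 0)))*40 = (17*(-2*0*(2 + 0**2)))*40 = (17*(-2*0*(2 + 0)))*40 = (17*(-2*0*2))*40 = (17*(-1*0))*40 = (17*0)*40 = 0*40 = 0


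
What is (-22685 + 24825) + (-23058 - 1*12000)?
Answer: -32918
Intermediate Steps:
(-22685 + 24825) + (-23058 - 1*12000) = 2140 + (-23058 - 12000) = 2140 - 35058 = -32918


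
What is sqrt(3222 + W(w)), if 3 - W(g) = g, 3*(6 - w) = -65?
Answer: 2*sqrt(7194)/3 ≈ 56.545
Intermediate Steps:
w = 83/3 (w = 6 - 1/3*(-65) = 6 + 65/3 = 83/3 ≈ 27.667)
W(g) = 3 - g
sqrt(3222 + W(w)) = sqrt(3222 + (3 - 1*83/3)) = sqrt(3222 + (3 - 83/3)) = sqrt(3222 - 74/3) = sqrt(9592/3) = 2*sqrt(7194)/3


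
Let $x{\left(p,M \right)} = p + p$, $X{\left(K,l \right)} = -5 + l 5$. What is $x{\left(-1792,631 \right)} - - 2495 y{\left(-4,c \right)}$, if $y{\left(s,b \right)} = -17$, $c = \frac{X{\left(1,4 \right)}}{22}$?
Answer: $-45999$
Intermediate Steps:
$X{\left(K,l \right)} = -5 + 5 l$
$c = \frac{15}{22}$ ($c = \frac{-5 + 5 \cdot 4}{22} = \left(-5 + 20\right) \frac{1}{22} = 15 \cdot \frac{1}{22} = \frac{15}{22} \approx 0.68182$)
$x{\left(p,M \right)} = 2 p$
$x{\left(-1792,631 \right)} - - 2495 y{\left(-4,c \right)} = 2 \left(-1792\right) - \left(-2495\right) \left(-17\right) = -3584 - 42415 = -45999$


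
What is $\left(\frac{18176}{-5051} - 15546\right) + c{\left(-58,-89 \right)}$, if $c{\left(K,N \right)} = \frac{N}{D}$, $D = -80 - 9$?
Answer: $- \frac{78535971}{5051} \approx -15549.0$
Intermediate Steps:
$D = -89$ ($D = -80 - 9 = -89$)
$c{\left(K,N \right)} = - \frac{N}{89}$ ($c{\left(K,N \right)} = \frac{N}{-89} = N \left(- \frac{1}{89}\right) = - \frac{N}{89}$)
$\left(\frac{18176}{-5051} - 15546\right) + c{\left(-58,-89 \right)} = \left(\frac{18176}{-5051} - 15546\right) - -1 = \left(18176 \left(- \frac{1}{5051}\right) - 15546\right) + 1 = \left(- \frac{18176}{5051} - 15546\right) + 1 = - \frac{78541022}{5051} + 1 = - \frac{78535971}{5051}$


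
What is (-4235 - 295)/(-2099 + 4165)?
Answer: -2265/1033 ≈ -2.1926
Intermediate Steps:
(-4235 - 295)/(-2099 + 4165) = -4530/2066 = -4530*1/2066 = -2265/1033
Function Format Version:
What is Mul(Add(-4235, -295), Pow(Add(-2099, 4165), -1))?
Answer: Rational(-2265, 1033) ≈ -2.1926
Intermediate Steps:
Mul(Add(-4235, -295), Pow(Add(-2099, 4165), -1)) = Mul(-4530, Pow(2066, -1)) = Mul(-4530, Rational(1, 2066)) = Rational(-2265, 1033)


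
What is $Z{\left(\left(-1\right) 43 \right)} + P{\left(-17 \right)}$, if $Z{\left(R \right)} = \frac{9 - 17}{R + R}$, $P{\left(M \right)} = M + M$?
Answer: $- \frac{1458}{43} \approx -33.907$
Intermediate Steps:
$P{\left(M \right)} = 2 M$
$Z{\left(R \right)} = - \frac{4}{R}$ ($Z{\left(R \right)} = - \frac{8}{2 R} = - 8 \frac{1}{2 R} = - \frac{4}{R}$)
$Z{\left(\left(-1\right) 43 \right)} + P{\left(-17 \right)} = - \frac{4}{\left(-1\right) 43} + 2 \left(-17\right) = - \frac{4}{-43} - 34 = \left(-4\right) \left(- \frac{1}{43}\right) - 34 = \frac{4}{43} - 34 = - \frac{1458}{43}$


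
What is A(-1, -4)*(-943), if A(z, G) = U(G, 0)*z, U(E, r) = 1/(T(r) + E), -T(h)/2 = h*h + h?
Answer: -943/4 ≈ -235.75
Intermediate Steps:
T(h) = -2*h - 2*h**2 (T(h) = -2*(h*h + h) = -2*(h**2 + h) = -2*(h + h**2) = -2*h - 2*h**2)
U(E, r) = 1/(E - 2*r*(1 + r)) (U(E, r) = 1/(-2*r*(1 + r) + E) = 1/(E - 2*r*(1 + r)))
A(z, G) = z/G (A(z, G) = z/(G - 2*0*(1 + 0)) = z/(G - 2*0*1) = z/(G + 0) = z/G)
A(-1, -4)*(-943) = -1/(-4)*(-943) = -1*(-1/4)*(-943) = (1/4)*(-943) = -943/4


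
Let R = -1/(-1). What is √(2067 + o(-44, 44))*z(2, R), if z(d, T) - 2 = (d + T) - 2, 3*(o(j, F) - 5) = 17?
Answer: √18699 ≈ 136.74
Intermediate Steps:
o(j, F) = 32/3 (o(j, F) = 5 + (⅓)*17 = 5 + 17/3 = 32/3)
R = 1 (R = -1*(-1) = 1)
z(d, T) = T + d (z(d, T) = 2 + ((d + T) - 2) = 2 + ((T + d) - 2) = 2 + (-2 + T + d) = T + d)
√(2067 + o(-44, 44))*z(2, R) = √(2067 + 32/3)*(1 + 2) = √(6233/3)*3 = (√18699/3)*3 = √18699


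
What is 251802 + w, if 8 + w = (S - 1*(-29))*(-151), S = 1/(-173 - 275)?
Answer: 110842071/448 ≈ 2.4742e+5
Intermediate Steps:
S = -1/448 (S = 1/(-448) = -1/448 ≈ -0.0022321)
w = -1965225/448 (w = -8 + (-1/448 - 1*(-29))*(-151) = -8 + (-1/448 + 29)*(-151) = -8 + (12991/448)*(-151) = -8 - 1961641/448 = -1965225/448 ≈ -4386.7)
251802 + w = 251802 - 1965225/448 = 110842071/448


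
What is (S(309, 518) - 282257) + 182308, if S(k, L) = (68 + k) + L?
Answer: -99054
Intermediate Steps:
S(k, L) = 68 + L + k
(S(309, 518) - 282257) + 182308 = ((68 + 518 + 309) - 282257) + 182308 = (895 - 282257) + 182308 = -281362 + 182308 = -99054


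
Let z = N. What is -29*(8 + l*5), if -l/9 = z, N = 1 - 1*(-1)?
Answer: 2378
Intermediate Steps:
N = 2 (N = 1 + 1 = 2)
z = 2
l = -18 (l = -9*2 = -18)
-29*(8 + l*5) = -29*(8 - 18*5) = -29*(8 - 90) = -29*(-82) = 2378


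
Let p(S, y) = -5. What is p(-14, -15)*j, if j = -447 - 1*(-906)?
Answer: -2295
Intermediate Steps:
j = 459 (j = -447 + 906 = 459)
p(-14, -15)*j = -5*459 = -2295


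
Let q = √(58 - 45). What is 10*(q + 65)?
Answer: 650 + 10*√13 ≈ 686.06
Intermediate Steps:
q = √13 ≈ 3.6056
10*(q + 65) = 10*(√13 + 65) = 10*(65 + √13) = 650 + 10*√13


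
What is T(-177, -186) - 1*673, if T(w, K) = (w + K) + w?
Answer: -1213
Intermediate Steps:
T(w, K) = K + 2*w (T(w, K) = (K + w) + w = K + 2*w)
T(-177, -186) - 1*673 = (-186 + 2*(-177)) - 1*673 = (-186 - 354) - 673 = -540 - 673 = -1213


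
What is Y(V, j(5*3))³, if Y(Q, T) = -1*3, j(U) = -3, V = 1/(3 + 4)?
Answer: -27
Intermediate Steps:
V = ⅐ (V = 1/7 = ⅐ ≈ 0.14286)
Y(Q, T) = -3
Y(V, j(5*3))³ = (-3)³ = -27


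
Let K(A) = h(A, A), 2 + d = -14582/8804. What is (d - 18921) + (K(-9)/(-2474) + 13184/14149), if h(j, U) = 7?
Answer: -728991006279354/38522590913 ≈ -18924.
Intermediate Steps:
d = -16095/4402 (d = -2 - 14582/8804 = -2 - 14582*1/8804 = -2 - 7291/4402 = -16095/4402 ≈ -3.6563)
K(A) = 7
(d - 18921) + (K(-9)/(-2474) + 13184/14149) = (-16095/4402 - 18921) + (7/(-2474) + 13184/14149) = -83306337/4402 + (7*(-1/2474) + 13184*(1/14149)) = -83306337/4402 + (-7/2474 + 13184/14149) = -83306337/4402 + 32518173/35004626 = -728991006279354/38522590913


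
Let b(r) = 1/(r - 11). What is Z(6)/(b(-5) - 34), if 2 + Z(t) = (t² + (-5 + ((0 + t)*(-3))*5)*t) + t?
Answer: 1696/109 ≈ 15.560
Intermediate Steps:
b(r) = 1/(-11 + r)
Z(t) = -2 + t + t² + t*(-5 - 15*t) (Z(t) = -2 + ((t² + (-5 + ((0 + t)*(-3))*5)*t) + t) = -2 + ((t² + (-5 + (t*(-3))*5)*t) + t) = -2 + ((t² + (-5 - 3*t*5)*t) + t) = -2 + ((t² + (-5 - 15*t)*t) + t) = -2 + ((t² + t*(-5 - 15*t)) + t) = -2 + (t + t² + t*(-5 - 15*t)) = -2 + t + t² + t*(-5 - 15*t))
Z(6)/(b(-5) - 34) = (-2 - 14*6² - 4*6)/(1/(-11 - 5) - 34) = (-2 - 14*36 - 24)/(1/(-16) - 34) = (-2 - 504 - 24)/(-1/16 - 34) = -530/(-545/16) = -16/545*(-530) = 1696/109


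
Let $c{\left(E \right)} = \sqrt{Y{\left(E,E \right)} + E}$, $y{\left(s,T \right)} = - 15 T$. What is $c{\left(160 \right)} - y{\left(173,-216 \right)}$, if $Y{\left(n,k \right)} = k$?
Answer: $-3240 + 8 \sqrt{5} \approx -3222.1$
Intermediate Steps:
$c{\left(E \right)} = \sqrt{2} \sqrt{E}$ ($c{\left(E \right)} = \sqrt{E + E} = \sqrt{2 E} = \sqrt{2} \sqrt{E}$)
$c{\left(160 \right)} - y{\left(173,-216 \right)} = \sqrt{2} \sqrt{160} - \left(-15\right) \left(-216\right) = \sqrt{2} \cdot 4 \sqrt{10} - 3240 = 8 \sqrt{5} - 3240 = -3240 + 8 \sqrt{5}$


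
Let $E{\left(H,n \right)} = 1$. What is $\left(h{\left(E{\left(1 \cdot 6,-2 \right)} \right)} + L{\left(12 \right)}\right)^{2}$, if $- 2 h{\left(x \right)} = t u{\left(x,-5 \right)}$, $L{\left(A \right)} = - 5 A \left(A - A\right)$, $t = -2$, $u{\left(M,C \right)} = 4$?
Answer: $16$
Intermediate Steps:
$L{\left(A \right)} = 0$ ($L{\left(A \right)} = - 5 A 0 = 0$)
$h{\left(x \right)} = 4$ ($h{\left(x \right)} = - \frac{\left(-2\right) 4}{2} = \left(- \frac{1}{2}\right) \left(-8\right) = 4$)
$\left(h{\left(E{\left(1 \cdot 6,-2 \right)} \right)} + L{\left(12 \right)}\right)^{2} = \left(4 + 0\right)^{2} = 4^{2} = 16$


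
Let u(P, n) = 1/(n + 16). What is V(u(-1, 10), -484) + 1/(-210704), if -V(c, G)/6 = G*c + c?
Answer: 23485391/210704 ≈ 111.46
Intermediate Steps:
u(P, n) = 1/(16 + n)
V(c, G) = -6*c - 6*G*c (V(c, G) = -6*(G*c + c) = -6*(c + G*c) = -6*c - 6*G*c)
V(u(-1, 10), -484) + 1/(-210704) = -6*(1 - 484)/(16 + 10) + 1/(-210704) = -6*(-483)/26 - 1/210704 = -6*1/26*(-483) - 1/210704 = 1449/13 - 1/210704 = 23485391/210704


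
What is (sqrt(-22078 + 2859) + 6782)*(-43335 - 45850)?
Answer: -604852670 - 89185*I*sqrt(19219) ≈ -6.0485e+8 - 1.2364e+7*I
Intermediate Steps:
(sqrt(-22078 + 2859) + 6782)*(-43335 - 45850) = (sqrt(-19219) + 6782)*(-89185) = (I*sqrt(19219) + 6782)*(-89185) = (6782 + I*sqrt(19219))*(-89185) = -604852670 - 89185*I*sqrt(19219)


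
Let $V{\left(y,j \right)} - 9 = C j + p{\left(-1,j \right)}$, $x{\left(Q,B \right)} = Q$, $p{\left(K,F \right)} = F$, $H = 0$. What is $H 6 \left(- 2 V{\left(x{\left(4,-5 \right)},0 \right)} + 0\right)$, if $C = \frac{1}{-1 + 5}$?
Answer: $0$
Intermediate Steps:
$C = \frac{1}{4} \approx 0.25$
$V{\left(y,j \right)} = 9 + \frac{5 j}{4}$ ($V{\left(y,j \right)} = 9 + \left(\frac{j}{4} + j\right) = 9 + \frac{5 j}{4}$)
$H 6 \left(- 2 V{\left(x{\left(4,-5 \right)},0 \right)} + 0\right) = 0 \cdot 6 \left(- 2 \left(9 + \frac{5}{4} \cdot 0\right) + 0\right) = 0 \left(- 2 \left(9 + 0\right) + 0\right) = 0 \left(\left(-2\right) 9 + 0\right) = 0 \left(-18 + 0\right) = 0 \left(-18\right) = 0$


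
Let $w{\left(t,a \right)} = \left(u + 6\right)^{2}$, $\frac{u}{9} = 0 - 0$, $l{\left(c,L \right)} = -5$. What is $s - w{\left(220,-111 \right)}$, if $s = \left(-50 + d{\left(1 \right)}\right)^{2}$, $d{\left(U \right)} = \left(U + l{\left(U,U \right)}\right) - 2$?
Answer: $3100$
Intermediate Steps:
$u = 0$ ($u = 9 \left(0 - 0\right) = 9 \left(0 + 0\right) = 9 \cdot 0 = 0$)
$d{\left(U \right)} = -7 + U$ ($d{\left(U \right)} = \left(U - 5\right) - 2 = \left(-5 + U\right) - 2 = -7 + U$)
$w{\left(t,a \right)} = 36$ ($w{\left(t,a \right)} = \left(0 + 6\right)^{2} = 6^{2} = 36$)
$s = 3136$ ($s = \left(-50 + \left(-7 + 1\right)\right)^{2} = \left(-50 - 6\right)^{2} = \left(-56\right)^{2} = 3136$)
$s - w{\left(220,-111 \right)} = 3136 - 36 = 3100$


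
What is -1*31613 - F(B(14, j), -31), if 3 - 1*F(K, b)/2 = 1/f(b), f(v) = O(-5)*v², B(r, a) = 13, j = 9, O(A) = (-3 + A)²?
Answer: -972347487/30752 ≈ -31619.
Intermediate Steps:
f(v) = 64*v² (f(v) = (-3 - 5)²*v² = (-8)²*v² = 64*v²)
F(K, b) = 6 - 1/(32*b²) (F(K, b) = 6 - 2*1/(64*b²) = 6 - 1/(32*b²))
-1*31613 - F(B(14, j), -31) = -1*31613 - (6 - 1/32/(-31)²) = -31613 - (6 - 1/32*1/961) = -31613 - (6 - 1/30752) = -31613 - 1*184511/30752 = -31613 - 184511/30752 = -972347487/30752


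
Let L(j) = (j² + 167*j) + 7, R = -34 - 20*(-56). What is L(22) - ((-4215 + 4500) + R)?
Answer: 2794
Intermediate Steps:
R = 1086 (R = -34 + 1120 = 1086)
L(j) = 7 + j² + 167*j
L(22) - ((-4215 + 4500) + R) = (7 + 22² + 167*22) - ((-4215 + 4500) + 1086) = (7 + 484 + 3674) - (285 + 1086) = 4165 - 1*1371 = 4165 - 1371 = 2794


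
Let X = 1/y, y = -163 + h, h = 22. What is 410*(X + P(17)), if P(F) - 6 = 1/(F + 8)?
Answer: 1743812/705 ≈ 2473.5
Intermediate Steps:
y = -141 (y = -163 + 22 = -141)
X = -1/141 (X = 1/(-141) = -1/141 ≈ -0.0070922)
P(F) = 6 + 1/(8 + F) (P(F) = 6 + 1/(F + 8) = 6 + 1/(8 + F))
410*(X + P(17)) = 410*(-1/141 + (49 + 6*17)/(8 + 17)) = 410*(-1/141 + (49 + 102)/25) = 410*(-1/141 + (1/25)*151) = 410*(-1/141 + 151/25) = 410*(21266/3525) = 1743812/705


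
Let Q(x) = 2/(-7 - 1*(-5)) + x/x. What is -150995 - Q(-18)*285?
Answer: -150995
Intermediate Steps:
Q(x) = 0 (Q(x) = 2/(-7 + 5) + 1 = 2/(-2) + 1 = 2*(-½) + 1 = -1 + 1 = 0)
-150995 - Q(-18)*285 = -150995 - 0*285 = -150995 - 1*0 = -150995 + 0 = -150995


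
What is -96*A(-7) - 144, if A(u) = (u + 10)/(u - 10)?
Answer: -2160/17 ≈ -127.06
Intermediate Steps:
A(u) = (10 + u)/(-10 + u)
-96*A(-7) - 144 = -96*(10 - 7)/(-10 - 7) - 144 = -96*3/(-17) - 144 = -(-96)*3/17 - 144 = -96*(-3/17) - 144 = 288/17 - 144 = -2160/17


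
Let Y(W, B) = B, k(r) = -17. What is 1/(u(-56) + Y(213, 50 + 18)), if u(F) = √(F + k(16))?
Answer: 68/4697 - I*√73/4697 ≈ 0.014477 - 0.001819*I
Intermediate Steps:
u(F) = √(-17 + F) (u(F) = √(F - 17) = √(-17 + F))
1/(u(-56) + Y(213, 50 + 18)) = 1/(√(-17 - 56) + (50 + 18)) = 1/(√(-73) + 68) = 1/(I*√73 + 68) = 1/(68 + I*√73)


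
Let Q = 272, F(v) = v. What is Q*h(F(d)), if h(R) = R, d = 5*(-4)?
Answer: -5440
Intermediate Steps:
d = -20
Q*h(F(d)) = 272*(-20) = -5440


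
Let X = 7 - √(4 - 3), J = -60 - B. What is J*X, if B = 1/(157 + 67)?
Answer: -40323/112 ≈ -360.03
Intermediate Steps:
B = 1/224 ≈ 0.0044643
J = -13441/224 (J = -60 - 1*1/224 = -60 - 1/224 = -13441/224 ≈ -60.004)
X = 6 (X = 7 - √1 = 7 - 1*1 = 7 - 1 = 6)
J*X = -13441/224*6 = -40323/112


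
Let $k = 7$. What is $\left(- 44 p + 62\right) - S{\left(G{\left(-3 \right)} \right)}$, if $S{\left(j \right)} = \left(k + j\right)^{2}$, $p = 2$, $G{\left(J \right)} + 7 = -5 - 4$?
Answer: $-107$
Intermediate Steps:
$G{\left(J \right)} = -16$ ($G{\left(J \right)} = -7 - 9 = -16$)
$S{\left(j \right)} = \left(7 + j\right)^{2}$
$\left(- 44 p + 62\right) - S{\left(G{\left(-3 \right)} \right)} = \left(\left(-44\right) 2 + 62\right) - \left(7 - 16\right)^{2} = \left(-88 + 62\right) - \left(-9\right)^{2} = -26 - 81 = -107$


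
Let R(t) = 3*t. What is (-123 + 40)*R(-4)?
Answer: 996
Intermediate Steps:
(-123 + 40)*R(-4) = (-123 + 40)*(3*(-4)) = -83*(-12) = 996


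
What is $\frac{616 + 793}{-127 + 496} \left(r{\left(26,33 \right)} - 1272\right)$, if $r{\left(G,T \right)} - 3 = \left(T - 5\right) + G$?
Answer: $- \frac{190215}{41} \approx -4639.4$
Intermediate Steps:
$r{\left(G,T \right)} = -2 + G + T$ ($r{\left(G,T \right)} = 3 + \left(\left(T - 5\right) + G\right) = 3 + \left(\left(-5 + T\right) + G\right) = 3 + \left(-5 + G + T\right) = -2 + G + T$)
$\frac{616 + 793}{-127 + 496} \left(r{\left(26,33 \right)} - 1272\right) = \frac{616 + 793}{-127 + 496} \left(\left(-2 + 26 + 33\right) - 1272\right) = \frac{1409}{369} \left(57 - 1272\right) = 1409 \cdot \frac{1}{369} \left(-1215\right) = \frac{1409}{369} \left(-1215\right) = - \frac{190215}{41}$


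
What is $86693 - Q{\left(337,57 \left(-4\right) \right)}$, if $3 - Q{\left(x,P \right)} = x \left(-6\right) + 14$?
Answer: $84682$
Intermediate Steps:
$Q{\left(x,P \right)} = -11 + 6 x$ ($Q{\left(x,P \right)} = 3 - \left(x \left(-6\right) + 14\right) = 3 - \left(- 6 x + 14\right) = 3 - \left(14 - 6 x\right) = 3 + \left(-14 + 6 x\right) = -11 + 6 x$)
$86693 - Q{\left(337,57 \left(-4\right) \right)} = 86693 - \left(-11 + 6 \cdot 337\right) = 86693 - \left(-11 + 2022\right) = 86693 - 2011 = 84682$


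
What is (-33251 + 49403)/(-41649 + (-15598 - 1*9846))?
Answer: -16152/67093 ≈ -0.24074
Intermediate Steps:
(-33251 + 49403)/(-41649 + (-15598 - 1*9846)) = 16152/(-41649 + (-15598 - 9846)) = 16152/(-41649 - 25444) = 16152/(-67093) = 16152*(-1/67093) = -16152/67093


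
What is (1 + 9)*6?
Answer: 60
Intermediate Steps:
(1 + 9)*6 = 10*6 = 60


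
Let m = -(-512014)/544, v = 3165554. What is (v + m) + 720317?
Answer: 1057212919/272 ≈ 3.8868e+6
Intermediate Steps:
m = 256007/272 (m = -(-512014)/544 = -134*(-3821/544) = 256007/272 ≈ 941.20)
(v + m) + 720317 = (3165554 + 256007/272) + 720317 = 861286695/272 + 720317 = 1057212919/272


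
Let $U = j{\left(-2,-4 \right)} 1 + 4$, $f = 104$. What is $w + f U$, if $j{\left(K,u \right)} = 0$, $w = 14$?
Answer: $430$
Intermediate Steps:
$U = 4$ ($U = 0 \cdot 1 + 4 = 0 + 4 = 4$)
$w + f U = 14 + 104 \cdot 4 = 14 + 416 = 430$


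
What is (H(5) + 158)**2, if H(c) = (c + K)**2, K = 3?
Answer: 49284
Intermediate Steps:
H(c) = (3 + c)**2 (H(c) = (c + 3)**2 = (3 + c)**2)
(H(5) + 158)**2 = ((3 + 5)**2 + 158)**2 = (8**2 + 158)**2 = (64 + 158)**2 = 222**2 = 49284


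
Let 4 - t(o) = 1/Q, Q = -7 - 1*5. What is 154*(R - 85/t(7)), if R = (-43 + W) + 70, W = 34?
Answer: 43318/7 ≈ 6188.3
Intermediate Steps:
Q = -12 (Q = -7 - 5 = -12)
t(o) = 49/12 (t(o) = 4 - 1/(-12) = 4 - 1*(-1/12) = 4 + 1/12 = 49/12)
R = 61 (R = (-43 + 34) + 70 = -9 + 70 = 61)
154*(R - 85/t(7)) = 154*(61 - 85/49/12) = 154*(61 - 85*12/49) = 154*(61 - 1020/49) = 154*(1969/49) = 43318/7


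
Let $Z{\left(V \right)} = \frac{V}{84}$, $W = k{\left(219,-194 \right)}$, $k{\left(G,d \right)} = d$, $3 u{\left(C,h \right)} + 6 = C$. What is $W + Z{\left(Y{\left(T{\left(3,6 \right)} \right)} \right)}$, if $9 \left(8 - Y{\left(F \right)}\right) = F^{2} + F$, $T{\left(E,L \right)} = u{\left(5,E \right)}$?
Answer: $- \frac{659663}{3402} \approx -193.9$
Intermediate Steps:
$u{\left(C,h \right)} = -2 + \frac{C}{3}$
$T{\left(E,L \right)} = - \frac{1}{3}$ ($T{\left(E,L \right)} = -2 + \frac{1}{3} \cdot 5 = -2 + \frac{5}{3} = - \frac{1}{3}$)
$Y{\left(F \right)} = 8 - \frac{F}{9} - \frac{F^{2}}{9}$ ($Y{\left(F \right)} = 8 - \frac{F^{2} + F}{9} = 8 - \frac{F + F^{2}}{9} = 8 - \left(\frac{F}{9} + \frac{F^{2}}{9}\right) = 8 - \frac{F}{9} - \frac{F^{2}}{9}$)
$W = -194$
$Z{\left(V \right)} = \frac{V}{84}$ ($Z{\left(V \right)} = V \frac{1}{84} = \frac{V}{84}$)
$W + Z{\left(Y{\left(T{\left(3,6 \right)} \right)} \right)} = -194 + \frac{8 - - \frac{1}{27} - \frac{\left(- \frac{1}{3}\right)^{2}}{9}}{84} = -194 + \frac{8 + \frac{1}{27} - \frac{1}{81}}{84} = -194 + \frac{1}{84} \cdot \frac{650}{81} = -194 + \frac{325}{3402} = - \frac{659663}{3402}$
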